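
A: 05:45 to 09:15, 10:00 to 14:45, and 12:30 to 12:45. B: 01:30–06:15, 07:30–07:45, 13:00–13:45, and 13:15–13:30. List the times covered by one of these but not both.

01:30–05:45, 06:15–07:30, 07:45–09:15, 10:00–13:00, 13:45–14:45

First set merges to 05:45–09:15, 10:00–14:45.
Second set merges to 01:30–06:15, 07:30–07:45, 13:00–13:45.
A but not B: 06:15–07:30, 07:45–09:15, 10:00–13:00, 13:45–14:45.
B but not A: 01:30–05:45.
Combining gives A △ B.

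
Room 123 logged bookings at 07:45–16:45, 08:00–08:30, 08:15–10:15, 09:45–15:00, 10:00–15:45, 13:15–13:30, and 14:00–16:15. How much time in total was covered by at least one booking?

9 h

Merged: 07:45–16:45.
Length: 9 h.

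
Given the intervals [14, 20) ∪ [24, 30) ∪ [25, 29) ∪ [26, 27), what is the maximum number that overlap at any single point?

3

Sweep endpoints in order; track running count of active intervals.
Peak of 3 reached at 26.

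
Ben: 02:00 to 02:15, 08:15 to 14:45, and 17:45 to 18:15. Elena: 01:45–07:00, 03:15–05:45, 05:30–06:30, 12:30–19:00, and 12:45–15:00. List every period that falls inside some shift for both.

Merge the second list: 01:45–07:00, 12:30–19:00.
02:00–02:15 meets the second set on 02:00–02:15.
08:15–14:45 meets the second set on 12:30–14:45.
17:45–18:15 meets the second set on 17:45–18:15.

02:00–02:15, 12:30–14:45, 17:45–18:15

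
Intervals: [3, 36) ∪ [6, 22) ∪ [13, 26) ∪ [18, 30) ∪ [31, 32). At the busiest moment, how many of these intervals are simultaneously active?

At 18, 4 of the intervals are simultaneously active.
No point has more.

4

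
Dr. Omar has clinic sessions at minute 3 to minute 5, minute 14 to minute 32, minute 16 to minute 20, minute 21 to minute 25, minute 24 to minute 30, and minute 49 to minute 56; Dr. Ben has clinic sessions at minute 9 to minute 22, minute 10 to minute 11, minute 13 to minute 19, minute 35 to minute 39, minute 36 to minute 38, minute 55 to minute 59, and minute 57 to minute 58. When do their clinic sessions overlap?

minute 14 to minute 22, minute 55 to minute 56

A, merged: minute 3 to minute 5, minute 14 to minute 32, minute 49 to minute 56.
B, merged: minute 9 to minute 22, minute 35 to minute 39, minute 55 to minute 59.
minute 3 to minute 5 meets no B interval.
minute 14 to minute 32 ∩ B → minute 14 to minute 22.
minute 49 to minute 56 ∩ B → minute 55 to minute 56.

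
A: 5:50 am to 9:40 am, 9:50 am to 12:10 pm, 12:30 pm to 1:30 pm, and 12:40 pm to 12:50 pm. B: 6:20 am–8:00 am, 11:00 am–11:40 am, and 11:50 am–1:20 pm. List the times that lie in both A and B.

6:20 am–8:00 am, 11:00 am–11:40 am, 11:50 am–12:10 pm, 12:30 pm–1:20 pm

A, merged: 5:50 am–9:40 am, 9:50 am–12:10 pm, 12:30 pm–1:30 pm.
5:50 am–9:40 am ∩ B → 6:20 am–8:00 am.
9:50 am–12:10 pm ∩ B → 11:00 am–11:40 am, 11:50 am–12:10 pm.
12:30 pm–1:30 pm ∩ B → 12:30 pm–1:20 pm.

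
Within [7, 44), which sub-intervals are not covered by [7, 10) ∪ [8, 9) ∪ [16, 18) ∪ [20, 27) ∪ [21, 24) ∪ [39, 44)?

[10, 16) ∪ [18, 20) ∪ [27, 39)

Covered (merged): [7, 10), [16, 18), [20, 27), [39, 44).
Gaps within [7, 44): [10, 16), [18, 20), [27, 39).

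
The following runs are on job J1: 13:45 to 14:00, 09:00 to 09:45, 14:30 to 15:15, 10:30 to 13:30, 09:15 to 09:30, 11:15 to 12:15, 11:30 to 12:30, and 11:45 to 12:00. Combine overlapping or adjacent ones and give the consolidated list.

Sort by start: 09:00-09:45, 09:15-09:30, 10:30-13:30, 11:15-12:15, 11:30-12:30, 11:45-12:00, 13:45-14:00, 14:30-15:15.
09:15-09:30 overlaps/touches 09:00-09:45 → extend to 09:00-09:45.
10:30-13:30 is disjoint → start new block.
11:15-12:15 overlaps/touches 10:30-13:30 → extend to 10:30-13:30.
11:30-12:30 overlaps/touches 10:30-13:30 → extend to 10:30-13:30.
11:45-12:00 overlaps/touches 10:30-13:30 → extend to 10:30-13:30.
13:45-14:00 is disjoint → start new block.
14:30-15:15 is disjoint → start new block.

09:00-09:45, 10:30-13:30, 13:45-14:00, 14:30-15:15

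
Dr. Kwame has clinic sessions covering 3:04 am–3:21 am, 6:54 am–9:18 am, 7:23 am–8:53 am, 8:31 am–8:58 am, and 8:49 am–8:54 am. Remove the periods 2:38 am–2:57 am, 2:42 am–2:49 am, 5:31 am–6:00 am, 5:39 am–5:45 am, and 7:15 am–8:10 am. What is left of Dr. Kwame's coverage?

3:04 am–3:21 am, 6:54 am–7:15 am, 8:10 am–9:18 am

Merge the first list: 3:04 am–3:21 am, 6:54 am–9:18 am.
Merge the second list: 2:38 am–2:57 am, 5:31 am–6:00 am, 7:15 am–8:10 am.
3:04 am–3:21 am is untouched.
6:54 am–9:18 am with B removed leaves 6:54 am–7:15 am, 8:10 am–9:18 am.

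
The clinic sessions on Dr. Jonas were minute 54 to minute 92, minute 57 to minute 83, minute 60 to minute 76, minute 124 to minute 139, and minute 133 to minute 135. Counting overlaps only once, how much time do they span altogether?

53 minutes

Merged: minute 54 to minute 92, minute 124 to minute 139.
Lengths: 38 minutes + 15 minutes = 53 minutes.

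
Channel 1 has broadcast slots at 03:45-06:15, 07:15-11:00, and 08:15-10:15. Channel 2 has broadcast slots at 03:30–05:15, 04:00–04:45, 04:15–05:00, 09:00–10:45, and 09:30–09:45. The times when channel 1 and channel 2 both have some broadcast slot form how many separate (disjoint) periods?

2

A, merged: 03:45–06:15, 07:15–11:00.
B, merged: 03:30–05:15, 09:00–10:45.
A ∩ B = 03:45–05:15, 09:00–10:45.
That is 2 disjoint pieces.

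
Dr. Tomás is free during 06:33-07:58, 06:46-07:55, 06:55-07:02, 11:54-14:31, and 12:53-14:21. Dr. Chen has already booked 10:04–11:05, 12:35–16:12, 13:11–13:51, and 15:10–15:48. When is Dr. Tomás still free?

06:33-07:58, 11:54-12:35

First set merges to 06:33-07:58, 11:54-14:31.
Second set merges to 10:04-11:05, 12:35-16:12.
06:33-07:58: no B overlap → unchanged.
11:54-14:31 minus B → 11:54-12:35.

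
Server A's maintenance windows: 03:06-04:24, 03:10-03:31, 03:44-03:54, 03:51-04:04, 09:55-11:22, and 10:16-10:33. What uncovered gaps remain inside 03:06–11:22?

After merging, the occupied span is 03:06-04:24, 09:55-11:22.
Uncovered inside 03:06-11:22: 04:24-09:55.

04:24-09:55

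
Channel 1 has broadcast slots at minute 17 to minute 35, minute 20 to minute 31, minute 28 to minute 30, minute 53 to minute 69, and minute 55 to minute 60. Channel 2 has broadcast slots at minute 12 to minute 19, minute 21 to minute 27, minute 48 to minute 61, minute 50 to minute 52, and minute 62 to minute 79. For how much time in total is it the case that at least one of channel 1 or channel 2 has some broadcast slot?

54 minutes

First set merges to minute 17 to minute 35, minute 53 to minute 69.
Second set merges to minute 12 to minute 19, minute 21 to minute 27, minute 48 to minute 61, minute 62 to minute 79.
A ∪ B = minute 12 to minute 35, minute 48 to minute 79.
Total: 23 minutes + 31 minutes = 54 minutes.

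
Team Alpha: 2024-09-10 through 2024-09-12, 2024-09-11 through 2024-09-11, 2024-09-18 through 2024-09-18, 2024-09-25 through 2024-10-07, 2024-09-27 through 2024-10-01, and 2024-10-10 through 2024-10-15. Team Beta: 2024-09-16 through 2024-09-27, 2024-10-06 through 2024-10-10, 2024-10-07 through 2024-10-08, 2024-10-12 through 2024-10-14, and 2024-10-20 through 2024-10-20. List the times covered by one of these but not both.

2024-09-10 through 2024-09-12, 2024-09-16 through 2024-09-17, 2024-09-19 through 2024-09-24, 2024-09-28 through 2024-10-05, 2024-10-08 through 2024-10-09, 2024-10-11 through 2024-10-11, 2024-10-15 through 2024-10-15, 2024-10-20 through 2024-10-20

First set merges to 2024-09-10 through 2024-09-12, 2024-09-18 through 2024-09-18, 2024-09-25 through 2024-10-07, 2024-10-10 through 2024-10-15.
Second set merges to 2024-09-16 through 2024-09-27, 2024-10-06 through 2024-10-10, 2024-10-12 through 2024-10-14, 2024-10-20 through 2024-10-20.
Only in the first: 2024-09-10 through 2024-09-12, 2024-09-28 through 2024-10-05, 2024-10-11 through 2024-10-11, 2024-10-15 through 2024-10-15.
Only in the second: 2024-09-16 through 2024-09-17, 2024-09-19 through 2024-09-24, 2024-10-08 through 2024-10-09, 2024-10-20 through 2024-10-20.
Together these are the periods covered by exactly one.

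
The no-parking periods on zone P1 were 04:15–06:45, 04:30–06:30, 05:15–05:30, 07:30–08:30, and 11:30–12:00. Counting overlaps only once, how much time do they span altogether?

4 h

Merged: 04:15–06:45, 07:30–08:30, 11:30–12:00.
Lengths: 2 h 30 min + 1 h + 30 min = 4 h.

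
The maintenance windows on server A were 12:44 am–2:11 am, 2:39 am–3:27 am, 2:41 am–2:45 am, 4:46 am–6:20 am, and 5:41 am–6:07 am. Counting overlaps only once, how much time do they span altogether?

Merged: 12:44 am–2:11 am, 2:39 am–3:27 am, 4:46 am–6:20 am.
Lengths: 1 h 27 min + 48 min + 1 h 34 min = 3 h 49 min.

3 h 49 min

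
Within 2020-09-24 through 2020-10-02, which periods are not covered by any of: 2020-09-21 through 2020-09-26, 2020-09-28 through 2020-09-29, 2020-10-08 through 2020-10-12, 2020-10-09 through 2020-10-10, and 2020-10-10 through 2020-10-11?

2020-09-27 through 2020-09-27, 2020-09-30 through 2020-10-02

The merged coverage is 2020-09-21 through 2020-09-26, 2020-09-28 through 2020-09-29, 2020-10-08 through 2020-10-12.
Complement within 2020-09-24 through 2020-10-02: 2020-09-27 through 2020-09-27, 2020-09-30 through 2020-10-02.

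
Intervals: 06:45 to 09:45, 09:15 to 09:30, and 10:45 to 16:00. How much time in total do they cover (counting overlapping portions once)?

8 h 15 min

Merged: 06:45–09:45, 10:45–16:00.
Lengths: 3 h + 5 h 15 min = 8 h 15 min.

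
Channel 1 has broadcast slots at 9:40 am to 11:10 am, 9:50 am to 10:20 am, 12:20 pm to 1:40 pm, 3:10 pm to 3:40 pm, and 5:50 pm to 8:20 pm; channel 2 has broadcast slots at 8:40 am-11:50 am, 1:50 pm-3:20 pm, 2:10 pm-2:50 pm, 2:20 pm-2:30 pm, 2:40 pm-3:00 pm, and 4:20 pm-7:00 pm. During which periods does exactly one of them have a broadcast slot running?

A, merged: 9:40 am–11:10 am, 12:20 pm–1:40 pm, 3:10 pm–3:40 pm, 5:50 pm–8:20 pm.
B, merged: 8:40 am–11:50 am, 1:50 pm–3:20 pm, 4:20 pm–7:00 pm.
Only in the first: 12:20 pm–1:40 pm, 3:20 pm–3:40 pm, 7:00 pm–8:20 pm.
Only in the second: 8:40 am–9:40 am, 11:10 am–11:50 am, 1:50 pm–3:10 pm, 4:20 pm–5:50 pm.
Together these are the periods covered by exactly one.

8:40 am–9:40 am, 11:10 am–11:50 am, 12:20 pm–1:40 pm, 1:50 pm–3:10 pm, 3:20 pm–3:40 pm, 4:20 pm–5:50 pm, 7:00 pm–8:20 pm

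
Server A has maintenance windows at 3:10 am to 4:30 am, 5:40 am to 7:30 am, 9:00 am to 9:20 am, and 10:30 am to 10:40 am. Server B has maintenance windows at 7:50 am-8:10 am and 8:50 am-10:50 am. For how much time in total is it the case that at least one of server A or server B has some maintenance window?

5 h 30 min

A ∪ B = 3:10 am–4:30 am, 5:40 am–7:30 am, 7:50 am–8:10 am, 8:50 am–10:50 am.
Total: 1 h 20 min + 1 h 50 min + 20 min + 2 h = 5 h 30 min.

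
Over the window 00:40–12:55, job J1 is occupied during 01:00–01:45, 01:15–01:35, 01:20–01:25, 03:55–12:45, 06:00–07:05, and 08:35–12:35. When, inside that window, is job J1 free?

Covered (merged): 01:00-01:45, 03:55-12:45.
Uncovered inside 00:40-12:55: 00:40-01:00, 01:45-03:55, 12:45-12:55.

00:40-01:00, 01:45-03:55, 12:45-12:55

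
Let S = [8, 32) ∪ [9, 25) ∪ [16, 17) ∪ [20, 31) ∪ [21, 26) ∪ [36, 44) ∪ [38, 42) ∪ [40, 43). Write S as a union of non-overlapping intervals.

[8, 32) ∪ [36, 44)

[9, 25) overlaps/touches [8, 32) → extend to [8, 32).
[16, 17) overlaps/touches [8, 32) → extend to [8, 32).
[20, 31) overlaps/touches [8, 32) → extend to [8, 32).
[21, 26) overlaps/touches [8, 32) → extend to [8, 32).
[36, 44) is disjoint → start new block.
[38, 42) overlaps/touches [36, 44) → extend to [36, 44).
[40, 43) overlaps/touches [36, 44) → extend to [36, 44).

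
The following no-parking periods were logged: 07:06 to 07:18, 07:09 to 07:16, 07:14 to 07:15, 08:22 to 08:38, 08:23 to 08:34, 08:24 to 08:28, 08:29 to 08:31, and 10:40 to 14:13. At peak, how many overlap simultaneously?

At 07:14, 3 of the intervals are simultaneously active.
No point has more.

3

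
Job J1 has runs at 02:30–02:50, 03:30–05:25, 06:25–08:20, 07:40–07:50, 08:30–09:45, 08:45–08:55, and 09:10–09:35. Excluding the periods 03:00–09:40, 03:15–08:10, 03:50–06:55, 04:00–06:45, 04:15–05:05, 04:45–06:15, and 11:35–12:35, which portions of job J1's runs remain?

First set merges to 02:30-02:50, 03:30-05:25, 06:25-08:20, 08:30-09:45.
Second set merges to 03:00-09:40, 11:35-12:35.
02:30-02:50: no B overlap → unchanged.
03:30-05:25: fully covered by B → removed.
06:25-08:20: fully covered by B → removed.
08:30-09:45 minus B → 09:40-09:45.

02:30-02:50, 09:40-09:45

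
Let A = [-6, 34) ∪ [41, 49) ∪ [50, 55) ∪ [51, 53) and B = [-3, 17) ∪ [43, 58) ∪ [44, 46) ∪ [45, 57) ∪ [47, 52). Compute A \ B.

[-6, -3) ∪ [17, 34) ∪ [41, 43)

Merge the first list: [-6, 34), [41, 49), [50, 55).
Merge the second list: [-3, 17), [43, 58).
[-6, 34) minus B → [-6, -3), [17, 34).
[41, 49) minus B → [41, 43).
[50, 55): fully covered by B → removed.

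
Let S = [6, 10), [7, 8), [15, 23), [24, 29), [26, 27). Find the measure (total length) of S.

17

Merged: [6, 10), [15, 23), [24, 29).
Lengths: 4 + 8 + 5 = 17.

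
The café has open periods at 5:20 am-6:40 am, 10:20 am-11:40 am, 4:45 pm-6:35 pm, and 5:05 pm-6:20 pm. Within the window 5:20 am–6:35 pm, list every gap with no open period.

6:40 am–10:20 am, 11:40 am–4:45 pm

The merged coverage is 5:20 am–6:40 am, 10:20 am–11:40 am, 4:45 pm–6:35 pm.
Gaps within 5:20 am–6:35 pm: 6:40 am–10:20 am, 11:40 am–4:45 pm.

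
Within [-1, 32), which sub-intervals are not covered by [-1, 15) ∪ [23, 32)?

The merged coverage is [-1, 15), [23, 32).
Uncovered inside [-1, 32): [15, 23).

[15, 23)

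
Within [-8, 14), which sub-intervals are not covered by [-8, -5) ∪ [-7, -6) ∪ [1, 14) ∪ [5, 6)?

[-5, 1)

After merging, the occupied span is [-8, -5), [1, 14).
Gaps within [-8, 14): [-5, 1).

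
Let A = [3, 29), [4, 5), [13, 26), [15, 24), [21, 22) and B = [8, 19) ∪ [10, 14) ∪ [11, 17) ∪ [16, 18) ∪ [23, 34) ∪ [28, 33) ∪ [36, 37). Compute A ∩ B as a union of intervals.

First set merges to [3, 29).
Second set merges to [8, 19), [23, 34), [36, 37).
[3, 29) meets the second set on [8, 19), [23, 29).

[8, 19) ∪ [23, 29)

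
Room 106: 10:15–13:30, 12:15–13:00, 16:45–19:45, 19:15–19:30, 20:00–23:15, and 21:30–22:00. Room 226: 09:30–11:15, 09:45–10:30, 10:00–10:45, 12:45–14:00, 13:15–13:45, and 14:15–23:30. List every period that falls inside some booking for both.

10:15–11:15, 12:45–13:30, 16:45–19:45, 20:00–23:15

A, merged: 10:15–13:30, 16:45–19:45, 20:00–23:15.
B, merged: 09:30–11:15, 12:45–14:00, 14:15–23:30.
10:15–13:30 overlaps B on 10:15–11:15, 12:45–13:30.
16:45–19:45 overlaps B on 16:45–19:45.
20:00–23:15 overlaps B on 20:00–23:15.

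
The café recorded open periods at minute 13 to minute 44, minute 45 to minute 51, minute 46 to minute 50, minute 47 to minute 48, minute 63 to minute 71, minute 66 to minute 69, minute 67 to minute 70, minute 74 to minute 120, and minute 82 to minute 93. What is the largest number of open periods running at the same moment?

3

Walk the sorted start/end points keeping a running depth.
The depth first hits 3 at minute 47.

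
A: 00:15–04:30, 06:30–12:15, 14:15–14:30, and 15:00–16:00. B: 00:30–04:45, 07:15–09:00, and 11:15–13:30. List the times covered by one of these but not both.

00:15-00:30, 04:30-04:45, 06:30-07:15, 09:00-11:15, 12:15-13:30, 14:15-14:30, 15:00-16:00

A but not B: 00:15-00:30, 06:30-07:15, 09:00-11:15, 14:15-14:30, 15:00-16:00.
B but not A: 04:30-04:45, 12:15-13:30.
Combining gives A △ B.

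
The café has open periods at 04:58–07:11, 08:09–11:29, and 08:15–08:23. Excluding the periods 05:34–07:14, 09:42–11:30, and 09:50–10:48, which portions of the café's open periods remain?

04:58–05:34, 08:09–09:42

First set merges to 04:58–07:11, 08:09–11:29.
Second set merges to 05:34–07:14, 09:42–11:30.
04:58–07:11 \ B = 04:58–05:34.
08:09–11:29 \ B = 08:09–09:42.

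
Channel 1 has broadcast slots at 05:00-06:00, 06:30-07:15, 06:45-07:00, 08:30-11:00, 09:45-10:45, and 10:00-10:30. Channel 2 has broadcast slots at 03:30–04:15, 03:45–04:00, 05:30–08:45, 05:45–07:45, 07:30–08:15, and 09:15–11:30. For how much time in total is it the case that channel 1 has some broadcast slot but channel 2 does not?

1 h

A, merged: 05:00–06:00, 06:30–07:15, 08:30–11:00.
B, merged: 03:30–04:15, 05:30–08:45, 09:15–11:30.
A \ B = 05:00–05:30, 08:45–09:15.
Total: 30 min + 30 min = 1 h.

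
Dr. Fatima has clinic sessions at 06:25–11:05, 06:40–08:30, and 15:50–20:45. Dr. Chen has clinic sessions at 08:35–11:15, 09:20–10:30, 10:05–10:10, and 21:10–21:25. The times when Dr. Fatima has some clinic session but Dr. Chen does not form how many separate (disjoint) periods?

2

First set merges to 06:25–11:05, 15:50–20:45.
Second set merges to 08:35–11:15, 21:10–21:25.
A \ B = 06:25–08:35, 15:50–20:45.
That is 2 disjoint pieces.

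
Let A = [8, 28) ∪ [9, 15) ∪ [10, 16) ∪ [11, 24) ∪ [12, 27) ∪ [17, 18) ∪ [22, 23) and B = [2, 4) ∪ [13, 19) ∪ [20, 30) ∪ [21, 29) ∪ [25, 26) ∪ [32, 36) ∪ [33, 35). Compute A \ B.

[8, 13) ∪ [19, 20)

Merge the first list: [8, 28).
Merge the second list: [2, 4), [13, 19), [20, 30), [32, 36).
[8, 28) with B removed leaves [8, 13), [19, 20).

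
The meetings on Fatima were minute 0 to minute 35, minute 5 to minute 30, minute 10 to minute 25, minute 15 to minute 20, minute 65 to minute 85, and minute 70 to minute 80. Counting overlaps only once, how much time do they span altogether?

55 minutes

Merged: minute 0 to minute 35, minute 65 to minute 85.
Lengths: 35 minutes + 20 minutes = 55 minutes.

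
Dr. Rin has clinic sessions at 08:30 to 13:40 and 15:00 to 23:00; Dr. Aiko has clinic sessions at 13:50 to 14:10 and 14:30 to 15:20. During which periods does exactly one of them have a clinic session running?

08:30–13:40, 13:50–14:10, 14:30–15:00, 15:20–23:00

A \ B = 08:30–13:40, 15:20–23:00.
B \ A = 13:50–14:10, 14:30–15:00.
Union of the two gives the symmetric difference.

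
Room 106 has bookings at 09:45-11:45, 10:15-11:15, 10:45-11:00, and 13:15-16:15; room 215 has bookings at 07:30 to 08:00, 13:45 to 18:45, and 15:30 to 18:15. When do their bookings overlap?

A, merged: 09:45–11:45, 13:15–16:15.
B, merged: 07:30–08:00, 13:45–18:45.
09:45–11:45: no overlap with the second set.
13:15–16:15 meets the second set on 13:45–16:15.

13:45–16:15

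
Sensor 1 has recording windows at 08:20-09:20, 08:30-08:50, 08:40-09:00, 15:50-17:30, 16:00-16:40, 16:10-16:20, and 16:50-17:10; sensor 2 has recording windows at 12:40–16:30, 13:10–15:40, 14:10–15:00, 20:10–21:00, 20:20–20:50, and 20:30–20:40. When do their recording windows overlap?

15:50-16:30

Merge the first list: 08:20-09:20, 15:50-17:30.
Merge the second list: 12:40-16:30, 20:10-21:00.
08:20-09:20 meets no B interval.
15:50-17:30 ∩ B → 15:50-16:30.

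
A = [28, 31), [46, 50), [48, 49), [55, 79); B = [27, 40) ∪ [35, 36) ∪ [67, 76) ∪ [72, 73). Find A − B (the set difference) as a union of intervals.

A, merged: [28, 31), [46, 50), [55, 79).
B, merged: [27, 40), [67, 76).
[28, 31): entirely removed.
[46, 50): nothing removed.
[55, 79) \ B = [55, 67), [76, 79).

[46, 50) ∪ [55, 67) ∪ [76, 79)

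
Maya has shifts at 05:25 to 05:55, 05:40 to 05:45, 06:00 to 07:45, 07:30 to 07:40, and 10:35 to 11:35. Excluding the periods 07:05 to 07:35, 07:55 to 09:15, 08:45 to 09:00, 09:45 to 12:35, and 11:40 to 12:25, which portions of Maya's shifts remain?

05:25–05:55, 06:00–07:05, 07:35–07:45

First set merges to 05:25–05:55, 06:00–07:45, 10:35–11:35.
Second set merges to 07:05–07:35, 07:55–09:15, 09:45–12:35.
05:25–05:55: no B overlap → unchanged.
06:00–07:45 minus B → 06:00–07:05, 07:35–07:45.
10:35–11:35: fully covered by B → removed.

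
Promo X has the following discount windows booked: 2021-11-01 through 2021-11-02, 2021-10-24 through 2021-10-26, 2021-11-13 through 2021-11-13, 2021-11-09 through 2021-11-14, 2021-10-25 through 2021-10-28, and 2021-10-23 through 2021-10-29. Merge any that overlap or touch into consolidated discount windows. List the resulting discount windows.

Sort by start: 2021-10-23 through 2021-10-29, 2021-10-24 through 2021-10-26, 2021-10-25 through 2021-10-28, 2021-11-01 through 2021-11-02, 2021-11-09 through 2021-11-14, 2021-11-13 through 2021-11-13.
2021-10-24 through 2021-10-26 overlaps/touches 2021-10-23 through 2021-10-29 → extend to 2021-10-23 through 2021-10-29.
2021-10-25 through 2021-10-28 overlaps/touches 2021-10-23 through 2021-10-29 → extend to 2021-10-23 through 2021-10-29.
2021-11-01 through 2021-11-02 is disjoint → start new block.
2021-11-09 through 2021-11-14 is disjoint → start new block.
2021-11-13 through 2021-11-13 overlaps/touches 2021-11-09 through 2021-11-14 → extend to 2021-11-09 through 2021-11-14.

2021-10-23 through 2021-10-29, 2021-11-01 through 2021-11-02, 2021-11-09 through 2021-11-14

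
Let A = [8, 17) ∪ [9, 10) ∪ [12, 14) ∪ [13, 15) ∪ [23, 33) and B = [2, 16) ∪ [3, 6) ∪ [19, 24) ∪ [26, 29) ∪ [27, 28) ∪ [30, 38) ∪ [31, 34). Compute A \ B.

A, merged: [8, 17), [23, 33).
B, merged: [2, 16), [19, 24), [26, 29), [30, 38).
[8, 17) \ B = [16, 17).
[23, 33) \ B = [24, 26), [29, 30).

[16, 17) ∪ [24, 26) ∪ [29, 30)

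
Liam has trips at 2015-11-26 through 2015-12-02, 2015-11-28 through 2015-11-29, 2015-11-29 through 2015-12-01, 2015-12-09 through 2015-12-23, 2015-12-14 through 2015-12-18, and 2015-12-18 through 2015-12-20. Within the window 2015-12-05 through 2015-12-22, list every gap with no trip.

2015-12-05 through 2015-12-08

After merging, the occupied span is 2015-11-26 through 2015-12-02, 2015-12-09 through 2015-12-23.
Uncovered inside 2015-12-05 through 2015-12-22: 2015-12-05 through 2015-12-08.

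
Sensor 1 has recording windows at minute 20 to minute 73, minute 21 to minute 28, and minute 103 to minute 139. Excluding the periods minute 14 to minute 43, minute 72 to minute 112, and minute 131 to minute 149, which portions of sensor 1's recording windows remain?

A, merged: minute 20 to minute 73, minute 103 to minute 139.
minute 20 to minute 73 \ B = minute 43 to minute 72.
minute 103 to minute 139 \ B = minute 112 to minute 131.

minute 43 to minute 72, minute 112 to minute 131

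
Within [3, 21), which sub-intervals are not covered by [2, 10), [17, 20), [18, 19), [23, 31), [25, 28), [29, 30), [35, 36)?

After merging, the occupied span is [2, 10), [17, 20), [23, 31), [35, 36).
Complement within [3, 21): [10, 17), [20, 21).

[10, 17) ∪ [20, 21)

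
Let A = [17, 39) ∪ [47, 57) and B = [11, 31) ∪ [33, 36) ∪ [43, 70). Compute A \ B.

[31, 33) ∪ [36, 39)

[17, 39) minus B → [31, 33), [36, 39).
[47, 57): fully covered by B → removed.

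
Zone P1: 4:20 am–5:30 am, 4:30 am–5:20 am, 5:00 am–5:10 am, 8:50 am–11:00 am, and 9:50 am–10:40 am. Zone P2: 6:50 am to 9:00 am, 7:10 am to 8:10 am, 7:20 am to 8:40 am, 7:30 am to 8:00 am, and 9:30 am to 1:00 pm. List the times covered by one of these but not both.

First set merges to 4:20 am–5:30 am, 8:50 am–11:00 am.
Second set merges to 6:50 am–9:00 am, 9:30 am–1:00 pm.
Only in the first: 4:20 am–5:30 am, 9:00 am–9:30 am.
Only in the second: 6:50 am–8:50 am, 11:00 am–1:00 pm.
Together these are the periods covered by exactly one.

4:20 am–5:30 am, 6:50 am–8:50 am, 9:00 am–9:30 am, 11:00 am–1:00 pm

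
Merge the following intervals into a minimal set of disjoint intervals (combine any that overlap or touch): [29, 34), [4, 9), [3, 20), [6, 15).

Sort by start: [3, 20), [4, 9), [6, 15), [29, 34).
[4, 9) overlaps/touches [3, 20) → extend to [3, 20).
[6, 15) overlaps/touches [3, 20) → extend to [3, 20).
[29, 34) is disjoint → start new block.

[3, 20) ∪ [29, 34)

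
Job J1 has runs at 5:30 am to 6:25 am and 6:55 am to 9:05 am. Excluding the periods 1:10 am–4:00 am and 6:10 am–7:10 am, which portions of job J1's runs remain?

5:30 am–6:10 am, 7:10 am–9:05 am

5:30 am–6:25 am \ B = 5:30 am–6:10 am.
6:55 am–9:05 am \ B = 7:10 am–9:05 am.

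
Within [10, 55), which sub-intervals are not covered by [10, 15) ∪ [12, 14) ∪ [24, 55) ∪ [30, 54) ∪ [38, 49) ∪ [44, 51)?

[15, 24)

The merged coverage is [10, 15), [24, 55).
Uncovered inside [10, 55): [15, 24).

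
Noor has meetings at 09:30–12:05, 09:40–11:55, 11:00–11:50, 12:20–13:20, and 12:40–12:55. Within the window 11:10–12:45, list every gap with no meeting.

Covered (merged): 09:30-12:05, 12:20-13:20.
Gaps within 11:10-12:45: 12:05-12:20.

12:05-12:20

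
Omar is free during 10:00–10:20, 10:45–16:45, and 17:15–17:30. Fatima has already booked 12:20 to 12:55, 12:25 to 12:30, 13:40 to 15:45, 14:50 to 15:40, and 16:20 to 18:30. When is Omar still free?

10:00–10:20, 10:45–12:20, 12:55–13:40, 15:45–16:20

Merge the second list: 12:20–12:55, 13:40–15:45, 16:20–18:30.
10:00–10:20: nothing removed.
10:45–16:45 \ B = 10:45–12:20, 12:55–13:40, 15:45–16:20.
17:15–17:30: entirely removed.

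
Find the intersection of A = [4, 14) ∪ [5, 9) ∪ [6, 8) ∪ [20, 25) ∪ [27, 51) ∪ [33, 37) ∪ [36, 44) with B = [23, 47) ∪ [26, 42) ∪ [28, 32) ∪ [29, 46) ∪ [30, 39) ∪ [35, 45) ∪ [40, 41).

Merge the first list: [4, 14), [20, 25), [27, 51).
Merge the second list: [23, 47).
[4, 14): no overlap with the second set.
[20, 25) meets the second set on [23, 25).
[27, 51) meets the second set on [27, 47).

[23, 25) ∪ [27, 47)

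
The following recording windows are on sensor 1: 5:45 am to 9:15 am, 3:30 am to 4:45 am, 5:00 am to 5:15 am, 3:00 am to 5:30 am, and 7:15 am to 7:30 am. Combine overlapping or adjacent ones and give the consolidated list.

Sort by start: 3:00 am–5:30 am, 3:30 am–4:45 am, 5:00 am–5:15 am, 5:45 am–9:15 am, 7:15 am–7:30 am.
3:30 am–4:45 am overlaps/touches 3:00 am–5:30 am → extend to 3:00 am–5:30 am.
5:00 am–5:15 am overlaps/touches 3:00 am–5:30 am → extend to 3:00 am–5:30 am.
5:45 am–9:15 am is disjoint → start new block.
7:15 am–7:30 am overlaps/touches 5:45 am–9:15 am → extend to 5:45 am–9:15 am.

3:00 am–5:30 am, 5:45 am–9:15 am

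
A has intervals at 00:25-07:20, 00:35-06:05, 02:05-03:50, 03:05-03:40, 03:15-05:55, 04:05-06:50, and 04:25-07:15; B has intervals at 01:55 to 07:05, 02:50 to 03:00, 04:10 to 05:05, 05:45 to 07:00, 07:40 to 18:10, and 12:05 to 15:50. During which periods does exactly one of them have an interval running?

00:25–01:55, 07:05–07:20, 07:40–18:10

Merge the first list: 00:25–07:20.
Merge the second list: 01:55–07:05, 07:40–18:10.
A \ B = 00:25–01:55, 07:05–07:20.
B \ A = 07:40–18:10.
Union of the two gives the symmetric difference.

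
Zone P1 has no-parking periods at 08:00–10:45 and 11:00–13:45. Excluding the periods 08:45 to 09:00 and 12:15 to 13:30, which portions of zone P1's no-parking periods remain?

08:00–08:45, 09:00–10:45, 11:00–12:15, 13:30–13:45

08:00–10:45 with B removed leaves 08:00–08:45, 09:00–10:45.
11:00–13:45 with B removed leaves 11:00–12:15, 13:30–13:45.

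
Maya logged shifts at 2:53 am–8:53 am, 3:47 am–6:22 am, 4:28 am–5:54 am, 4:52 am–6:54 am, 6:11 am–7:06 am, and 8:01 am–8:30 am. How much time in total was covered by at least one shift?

Merged: 2:53 am-8:53 am.
Length: 6 h.

6 h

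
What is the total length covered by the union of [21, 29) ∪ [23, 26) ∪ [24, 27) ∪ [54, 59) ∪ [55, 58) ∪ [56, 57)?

Merged: [21, 29), [54, 59).
Lengths: 8 + 5 = 13.

13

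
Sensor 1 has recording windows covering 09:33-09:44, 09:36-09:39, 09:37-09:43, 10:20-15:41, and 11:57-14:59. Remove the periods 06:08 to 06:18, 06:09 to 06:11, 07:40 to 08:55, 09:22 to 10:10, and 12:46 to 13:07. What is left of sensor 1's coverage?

10:20–12:46, 13:07–15:41

First set merges to 09:33–09:44, 10:20–15:41.
Second set merges to 06:08–06:18, 07:40–08:55, 09:22–10:10, 12:46–13:07.
09:33–09:44 lies entirely inside B → drops out.
10:20–15:41 with B removed leaves 10:20–12:46, 13:07–15:41.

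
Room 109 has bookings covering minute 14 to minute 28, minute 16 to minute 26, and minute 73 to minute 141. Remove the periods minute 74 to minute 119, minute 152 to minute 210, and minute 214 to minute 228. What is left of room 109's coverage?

Merge the first list: minute 14 to minute 28, minute 73 to minute 141.
minute 14 to minute 28: no B overlap → unchanged.
minute 73 to minute 141 minus B → minute 73 to minute 74, minute 119 to minute 141.

minute 14 to minute 28, minute 73 to minute 74, minute 119 to minute 141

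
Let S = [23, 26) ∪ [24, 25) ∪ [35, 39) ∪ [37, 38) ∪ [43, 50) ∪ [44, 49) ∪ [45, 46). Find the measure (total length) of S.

14

Merged: [23, 26), [35, 39), [43, 50).
Lengths: 3 + 4 + 7 = 14.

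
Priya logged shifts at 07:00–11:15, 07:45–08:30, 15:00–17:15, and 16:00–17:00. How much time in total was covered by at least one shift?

6 h 30 min

Merged: 07:00-11:15, 15:00-17:15.
Lengths: 4 h 15 min + 2 h 15 min = 6 h 30 min.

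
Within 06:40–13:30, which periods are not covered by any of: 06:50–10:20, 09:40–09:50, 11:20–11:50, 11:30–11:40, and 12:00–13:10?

The merged coverage is 06:50–10:20, 11:20–11:50, 12:00–13:10.
Gaps within 06:40–13:30: 06:40–06:50, 10:20–11:20, 11:50–12:00, 13:10–13:30.

06:40–06:50, 10:20–11:20, 11:50–12:00, 13:10–13:30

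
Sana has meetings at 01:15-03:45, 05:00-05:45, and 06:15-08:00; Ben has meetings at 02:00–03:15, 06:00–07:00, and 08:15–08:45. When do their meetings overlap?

01:15–03:45 overlaps B on 02:00–03:15.
05:00–05:45 falls entirely outside B.
06:15–08:00 overlaps B on 06:15–07:00.

02:00–03:15, 06:15–07:00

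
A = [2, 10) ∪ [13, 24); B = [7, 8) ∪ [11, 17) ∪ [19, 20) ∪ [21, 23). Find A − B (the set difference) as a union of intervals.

[2, 10) \ B = [2, 7), [8, 10).
[13, 24) \ B = [17, 19), [20, 21), [23, 24).

[2, 7) ∪ [8, 10) ∪ [17, 19) ∪ [20, 21) ∪ [23, 24)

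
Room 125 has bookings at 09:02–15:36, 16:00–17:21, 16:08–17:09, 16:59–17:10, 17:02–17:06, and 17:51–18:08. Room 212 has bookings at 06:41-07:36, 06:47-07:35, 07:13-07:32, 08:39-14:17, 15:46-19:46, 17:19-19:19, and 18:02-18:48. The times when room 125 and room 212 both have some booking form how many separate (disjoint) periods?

3

First set merges to 09:02-15:36, 16:00-17:21, 17:51-18:08.
Second set merges to 06:41-07:36, 08:39-14:17, 15:46-19:46.
A ∩ B = 09:02-14:17, 16:00-17:21, 17:51-18:08.
That is 3 disjoint pieces.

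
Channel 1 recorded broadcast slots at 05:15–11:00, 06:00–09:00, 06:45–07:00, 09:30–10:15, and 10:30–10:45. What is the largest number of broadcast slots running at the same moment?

Walk the sorted start/end points keeping a running depth.
The depth first hits 3 at 06:45.

3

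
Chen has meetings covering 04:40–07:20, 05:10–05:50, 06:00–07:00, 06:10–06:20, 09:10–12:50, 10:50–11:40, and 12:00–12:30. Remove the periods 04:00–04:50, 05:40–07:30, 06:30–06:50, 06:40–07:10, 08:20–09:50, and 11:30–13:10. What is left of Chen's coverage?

04:50–05:40, 09:50–11:30

A, merged: 04:40–07:20, 09:10–12:50.
B, merged: 04:00–04:50, 05:40–07:30, 08:20–09:50, 11:30–13:10.
04:40–07:20 \ B = 04:50–05:40.
09:10–12:50 \ B = 09:50–11:30.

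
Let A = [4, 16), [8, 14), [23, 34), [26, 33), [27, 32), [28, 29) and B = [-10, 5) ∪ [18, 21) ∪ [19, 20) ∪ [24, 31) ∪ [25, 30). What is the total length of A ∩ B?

8

Merge the first list: [4, 16), [23, 34).
Merge the second list: [-10, 5), [18, 21), [24, 31).
A ∩ B = [4, 5), [24, 31).
Total: 1 + 7 = 8.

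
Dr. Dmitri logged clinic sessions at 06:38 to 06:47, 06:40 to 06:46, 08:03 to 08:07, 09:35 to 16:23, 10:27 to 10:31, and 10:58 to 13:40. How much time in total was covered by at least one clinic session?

Merged: 06:38–06:47, 08:03–08:07, 09:35–16:23.
Lengths: 9 min + 4 min + 6 h 48 min = 7 h 1 min.

7 h 1 min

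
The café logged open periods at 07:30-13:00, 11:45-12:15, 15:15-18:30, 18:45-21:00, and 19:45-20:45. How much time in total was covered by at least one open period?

11 h

Merged: 07:30–13:00, 15:15–18:30, 18:45–21:00.
Lengths: 5 h 30 min + 3 h 15 min + 2 h 15 min = 11 h.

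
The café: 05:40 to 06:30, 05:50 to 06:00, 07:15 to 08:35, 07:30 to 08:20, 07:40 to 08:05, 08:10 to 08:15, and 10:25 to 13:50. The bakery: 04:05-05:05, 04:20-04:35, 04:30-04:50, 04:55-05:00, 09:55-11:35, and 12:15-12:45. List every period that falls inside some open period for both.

Merge the first list: 05:40–06:30, 07:15–08:35, 10:25–13:50.
Merge the second list: 04:05–05:05, 09:55–11:35, 12:15–12:45.
05:40–06:30 falls entirely outside B.
07:15–08:35 falls entirely outside B.
10:25–13:50 overlaps B on 10:25–11:35, 12:15–12:45.

10:25–11:35, 12:15–12:45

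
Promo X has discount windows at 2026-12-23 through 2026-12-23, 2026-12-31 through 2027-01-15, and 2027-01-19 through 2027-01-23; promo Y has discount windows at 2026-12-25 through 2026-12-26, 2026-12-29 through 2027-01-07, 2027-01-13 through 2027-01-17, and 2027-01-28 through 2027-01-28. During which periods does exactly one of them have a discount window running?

Only in the first: 2026-12-23 through 2026-12-23, 2027-01-08 through 2027-01-12, 2027-01-19 through 2027-01-23.
Only in the second: 2026-12-25 through 2026-12-26, 2026-12-29 through 2026-12-30, 2027-01-16 through 2027-01-17, 2027-01-28 through 2027-01-28.
Together these are the periods covered by exactly one.

2026-12-23 through 2026-12-23, 2026-12-25 through 2026-12-26, 2026-12-29 through 2026-12-30, 2027-01-08 through 2027-01-12, 2027-01-16 through 2027-01-17, 2027-01-19 through 2027-01-23, 2027-01-28 through 2027-01-28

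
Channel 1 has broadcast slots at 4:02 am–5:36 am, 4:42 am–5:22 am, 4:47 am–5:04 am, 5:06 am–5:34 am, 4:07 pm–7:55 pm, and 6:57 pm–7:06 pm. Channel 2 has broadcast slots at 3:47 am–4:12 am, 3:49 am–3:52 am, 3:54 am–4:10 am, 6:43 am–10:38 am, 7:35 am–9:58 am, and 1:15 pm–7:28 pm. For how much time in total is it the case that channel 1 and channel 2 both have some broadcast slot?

3 h 31 min

A, merged: 4:02 am–5:36 am, 4:07 pm–7:55 pm.
B, merged: 3:47 am–4:12 am, 6:43 am–10:38 am, 1:15 pm–7:28 pm.
A ∩ B = 4:02 am–4:12 am, 4:07 pm–7:28 pm.
Total: 10 min + 3 h 21 min = 3 h 31 min.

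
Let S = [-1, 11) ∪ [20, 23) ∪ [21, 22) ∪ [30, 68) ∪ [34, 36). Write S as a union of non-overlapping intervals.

[20, 23) is disjoint → start new block.
[21, 22) overlaps/touches [20, 23) → extend to [20, 23).
[30, 68) is disjoint → start new block.
[34, 36) overlaps/touches [30, 68) → extend to [30, 68).

[-1, 11) ∪ [20, 23) ∪ [30, 68)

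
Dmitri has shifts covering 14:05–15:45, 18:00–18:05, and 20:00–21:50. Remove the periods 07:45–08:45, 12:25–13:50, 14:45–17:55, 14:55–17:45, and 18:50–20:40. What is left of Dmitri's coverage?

14:05–14:45, 18:00–18:05, 20:40–21:50

Merge the second list: 07:45–08:45, 12:25–13:50, 14:45–17:55, 18:50–20:40.
14:05–15:45 minus B → 14:05–14:45.
18:00–18:05: no B overlap → unchanged.
20:00–21:50 minus B → 20:40–21:50.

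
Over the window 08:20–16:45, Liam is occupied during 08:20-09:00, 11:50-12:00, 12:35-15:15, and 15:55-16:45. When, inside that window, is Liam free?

After merging, the occupied span is 08:20-09:00, 11:50-12:00, 12:35-15:15, 15:55-16:45.
Gaps within 08:20-16:45: 09:00-11:50, 12:00-12:35, 15:15-15:55.

09:00-11:50, 12:00-12:35, 15:15-15:55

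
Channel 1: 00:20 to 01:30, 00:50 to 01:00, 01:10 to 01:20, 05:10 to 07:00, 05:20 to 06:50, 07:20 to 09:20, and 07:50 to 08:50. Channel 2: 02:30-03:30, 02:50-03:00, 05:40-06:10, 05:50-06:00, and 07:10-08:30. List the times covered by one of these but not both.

First set merges to 00:20–01:30, 05:10–07:00, 07:20–09:20.
Second set merges to 02:30–03:30, 05:40–06:10, 07:10–08:30.
A but not B: 00:20–01:30, 05:10–05:40, 06:10–07:00, 08:30–09:20.
B but not A: 02:30–03:30, 07:10–07:20.
Combining gives A △ B.

00:20–01:30, 02:30–03:30, 05:10–05:40, 06:10–07:00, 07:10–07:20, 08:30–09:20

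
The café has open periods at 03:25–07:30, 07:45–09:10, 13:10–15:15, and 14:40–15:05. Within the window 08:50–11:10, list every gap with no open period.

After merging, the occupied span is 03:25–07:30, 07:45–09:10, 13:10–15:15.
Gaps within 08:50–11:10: 09:10–11:10.

09:10–11:10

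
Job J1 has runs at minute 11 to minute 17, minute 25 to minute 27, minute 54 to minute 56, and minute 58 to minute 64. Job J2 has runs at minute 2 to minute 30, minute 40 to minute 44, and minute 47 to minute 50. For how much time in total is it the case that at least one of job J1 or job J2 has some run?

A ∪ B = minute 2 to minute 30, minute 40 to minute 44, minute 47 to minute 50, minute 54 to minute 56, minute 58 to minute 64.
Total: 28 minutes + 4 minutes + 3 minutes + 2 minutes + 6 minutes = 43 minutes.

43 minutes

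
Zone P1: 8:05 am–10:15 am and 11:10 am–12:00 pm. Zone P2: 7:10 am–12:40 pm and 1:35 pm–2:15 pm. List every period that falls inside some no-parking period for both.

8:05 am-10:15 am meets the second set on 8:05 am-10:15 am.
11:10 am-12:00 pm meets the second set on 11:10 am-12:00 pm.

8:05 am-10:15 am, 11:10 am-12:00 pm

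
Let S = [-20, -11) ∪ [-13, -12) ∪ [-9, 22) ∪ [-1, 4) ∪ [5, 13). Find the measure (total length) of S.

Merged: [-20, -11), [-9, 22).
Lengths: 9 + 31 = 40.

40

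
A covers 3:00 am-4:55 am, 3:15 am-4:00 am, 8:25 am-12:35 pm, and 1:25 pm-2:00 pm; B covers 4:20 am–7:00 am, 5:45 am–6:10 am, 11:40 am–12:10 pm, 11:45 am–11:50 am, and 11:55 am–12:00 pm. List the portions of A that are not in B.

First set merges to 3:00 am–4:55 am, 8:25 am–12:35 pm, 1:25 pm–2:00 pm.
Second set merges to 4:20 am–7:00 am, 11:40 am–12:10 pm.
3:00 am–4:55 am minus B → 3:00 am–4:20 am.
8:25 am–12:35 pm minus B → 8:25 am–11:40 am, 12:10 pm–12:35 pm.
1:25 pm–2:00 pm: no B overlap → unchanged.

3:00 am–4:20 am, 8:25 am–11:40 am, 12:10 pm–12:35 pm, 1:25 pm–2:00 pm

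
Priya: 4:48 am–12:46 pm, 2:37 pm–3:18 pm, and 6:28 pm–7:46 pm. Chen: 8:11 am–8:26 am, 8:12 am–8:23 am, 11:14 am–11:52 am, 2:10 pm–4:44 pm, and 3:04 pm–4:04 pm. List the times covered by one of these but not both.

4:48 am-8:11 am, 8:26 am-11:14 am, 11:52 am-12:46 pm, 2:10 pm-2:37 pm, 3:18 pm-4:44 pm, 6:28 pm-7:46 pm

Second set merges to 8:11 am-8:26 am, 11:14 am-11:52 am, 2:10 pm-4:44 pm.
Only in the first: 4:48 am-8:11 am, 8:26 am-11:14 am, 11:52 am-12:46 pm, 6:28 pm-7:46 pm.
Only in the second: 2:10 pm-2:37 pm, 3:18 pm-4:44 pm.
Together these are the periods covered by exactly one.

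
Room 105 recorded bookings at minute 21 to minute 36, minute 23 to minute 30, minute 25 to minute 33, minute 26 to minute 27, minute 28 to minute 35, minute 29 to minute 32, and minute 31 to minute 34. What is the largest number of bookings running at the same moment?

5

At minute 29, 5 of the intervals are simultaneously active.
No point has more.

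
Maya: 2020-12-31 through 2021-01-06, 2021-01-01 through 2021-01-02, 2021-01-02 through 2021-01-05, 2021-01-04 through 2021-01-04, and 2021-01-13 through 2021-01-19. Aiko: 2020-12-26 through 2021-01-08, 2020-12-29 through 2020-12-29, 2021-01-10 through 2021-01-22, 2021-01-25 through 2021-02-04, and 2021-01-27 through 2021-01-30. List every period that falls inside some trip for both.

2020-12-31 through 2021-01-06, 2021-01-13 through 2021-01-19

First set merges to 2020-12-31 through 2021-01-06, 2021-01-13 through 2021-01-19.
Second set merges to 2020-12-26 through 2021-01-08, 2021-01-10 through 2021-01-22, 2021-01-25 through 2021-02-04.
2020-12-31 through 2021-01-06 ∩ B → 2020-12-31 through 2021-01-06.
2021-01-13 through 2021-01-19 ∩ B → 2021-01-13 through 2021-01-19.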